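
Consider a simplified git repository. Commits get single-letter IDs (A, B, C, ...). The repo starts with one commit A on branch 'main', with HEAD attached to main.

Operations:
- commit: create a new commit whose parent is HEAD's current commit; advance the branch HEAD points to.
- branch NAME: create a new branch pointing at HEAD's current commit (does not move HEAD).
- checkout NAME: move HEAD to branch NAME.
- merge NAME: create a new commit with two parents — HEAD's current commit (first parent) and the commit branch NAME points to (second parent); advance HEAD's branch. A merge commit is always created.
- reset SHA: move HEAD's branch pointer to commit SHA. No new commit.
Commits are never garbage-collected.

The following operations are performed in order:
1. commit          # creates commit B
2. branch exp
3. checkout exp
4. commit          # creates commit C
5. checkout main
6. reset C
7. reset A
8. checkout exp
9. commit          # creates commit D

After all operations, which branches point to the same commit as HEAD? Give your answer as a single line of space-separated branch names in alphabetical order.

After op 1 (commit): HEAD=main@B [main=B]
After op 2 (branch): HEAD=main@B [exp=B main=B]
After op 3 (checkout): HEAD=exp@B [exp=B main=B]
After op 4 (commit): HEAD=exp@C [exp=C main=B]
After op 5 (checkout): HEAD=main@B [exp=C main=B]
After op 6 (reset): HEAD=main@C [exp=C main=C]
After op 7 (reset): HEAD=main@A [exp=C main=A]
After op 8 (checkout): HEAD=exp@C [exp=C main=A]
After op 9 (commit): HEAD=exp@D [exp=D main=A]

Answer: exp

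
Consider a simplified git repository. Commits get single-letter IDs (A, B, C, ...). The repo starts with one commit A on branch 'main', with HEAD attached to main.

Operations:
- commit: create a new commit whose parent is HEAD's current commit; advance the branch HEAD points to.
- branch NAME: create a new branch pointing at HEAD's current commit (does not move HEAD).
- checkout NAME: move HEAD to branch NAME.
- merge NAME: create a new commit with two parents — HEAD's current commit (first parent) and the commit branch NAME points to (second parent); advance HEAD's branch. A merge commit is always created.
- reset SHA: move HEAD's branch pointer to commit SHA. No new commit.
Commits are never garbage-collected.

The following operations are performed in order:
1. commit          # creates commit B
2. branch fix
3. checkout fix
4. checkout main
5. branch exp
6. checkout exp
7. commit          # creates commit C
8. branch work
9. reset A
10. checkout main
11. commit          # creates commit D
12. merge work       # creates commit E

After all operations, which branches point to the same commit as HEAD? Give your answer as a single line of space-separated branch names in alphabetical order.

Answer: main

Derivation:
After op 1 (commit): HEAD=main@B [main=B]
After op 2 (branch): HEAD=main@B [fix=B main=B]
After op 3 (checkout): HEAD=fix@B [fix=B main=B]
After op 4 (checkout): HEAD=main@B [fix=B main=B]
After op 5 (branch): HEAD=main@B [exp=B fix=B main=B]
After op 6 (checkout): HEAD=exp@B [exp=B fix=B main=B]
After op 7 (commit): HEAD=exp@C [exp=C fix=B main=B]
After op 8 (branch): HEAD=exp@C [exp=C fix=B main=B work=C]
After op 9 (reset): HEAD=exp@A [exp=A fix=B main=B work=C]
After op 10 (checkout): HEAD=main@B [exp=A fix=B main=B work=C]
After op 11 (commit): HEAD=main@D [exp=A fix=B main=D work=C]
After op 12 (merge): HEAD=main@E [exp=A fix=B main=E work=C]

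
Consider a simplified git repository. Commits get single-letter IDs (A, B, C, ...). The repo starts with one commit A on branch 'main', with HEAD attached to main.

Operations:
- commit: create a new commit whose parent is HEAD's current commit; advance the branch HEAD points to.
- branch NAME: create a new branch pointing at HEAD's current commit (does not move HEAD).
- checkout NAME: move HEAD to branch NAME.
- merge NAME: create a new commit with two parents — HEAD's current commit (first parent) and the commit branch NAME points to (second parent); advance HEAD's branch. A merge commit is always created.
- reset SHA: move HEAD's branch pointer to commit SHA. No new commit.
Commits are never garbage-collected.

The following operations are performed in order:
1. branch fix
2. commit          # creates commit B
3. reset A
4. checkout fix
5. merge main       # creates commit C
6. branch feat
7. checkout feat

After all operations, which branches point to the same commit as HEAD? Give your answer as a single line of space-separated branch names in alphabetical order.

Answer: feat fix

Derivation:
After op 1 (branch): HEAD=main@A [fix=A main=A]
After op 2 (commit): HEAD=main@B [fix=A main=B]
After op 3 (reset): HEAD=main@A [fix=A main=A]
After op 4 (checkout): HEAD=fix@A [fix=A main=A]
After op 5 (merge): HEAD=fix@C [fix=C main=A]
After op 6 (branch): HEAD=fix@C [feat=C fix=C main=A]
After op 7 (checkout): HEAD=feat@C [feat=C fix=C main=A]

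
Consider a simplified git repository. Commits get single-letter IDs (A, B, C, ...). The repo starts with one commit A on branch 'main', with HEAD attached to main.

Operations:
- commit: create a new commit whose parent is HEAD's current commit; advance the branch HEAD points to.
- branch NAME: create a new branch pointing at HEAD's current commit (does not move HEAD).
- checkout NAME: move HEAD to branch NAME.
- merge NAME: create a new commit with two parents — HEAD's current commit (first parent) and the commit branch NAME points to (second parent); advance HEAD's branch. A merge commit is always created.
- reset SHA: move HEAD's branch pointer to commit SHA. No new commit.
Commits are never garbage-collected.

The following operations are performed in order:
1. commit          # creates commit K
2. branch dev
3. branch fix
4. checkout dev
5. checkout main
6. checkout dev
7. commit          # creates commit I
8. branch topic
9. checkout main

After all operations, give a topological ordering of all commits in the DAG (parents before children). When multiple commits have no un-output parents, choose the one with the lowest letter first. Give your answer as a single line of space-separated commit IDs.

After op 1 (commit): HEAD=main@K [main=K]
After op 2 (branch): HEAD=main@K [dev=K main=K]
After op 3 (branch): HEAD=main@K [dev=K fix=K main=K]
After op 4 (checkout): HEAD=dev@K [dev=K fix=K main=K]
After op 5 (checkout): HEAD=main@K [dev=K fix=K main=K]
After op 6 (checkout): HEAD=dev@K [dev=K fix=K main=K]
After op 7 (commit): HEAD=dev@I [dev=I fix=K main=K]
After op 8 (branch): HEAD=dev@I [dev=I fix=K main=K topic=I]
After op 9 (checkout): HEAD=main@K [dev=I fix=K main=K topic=I]
commit A: parents=[]
commit I: parents=['K']
commit K: parents=['A']

Answer: A K I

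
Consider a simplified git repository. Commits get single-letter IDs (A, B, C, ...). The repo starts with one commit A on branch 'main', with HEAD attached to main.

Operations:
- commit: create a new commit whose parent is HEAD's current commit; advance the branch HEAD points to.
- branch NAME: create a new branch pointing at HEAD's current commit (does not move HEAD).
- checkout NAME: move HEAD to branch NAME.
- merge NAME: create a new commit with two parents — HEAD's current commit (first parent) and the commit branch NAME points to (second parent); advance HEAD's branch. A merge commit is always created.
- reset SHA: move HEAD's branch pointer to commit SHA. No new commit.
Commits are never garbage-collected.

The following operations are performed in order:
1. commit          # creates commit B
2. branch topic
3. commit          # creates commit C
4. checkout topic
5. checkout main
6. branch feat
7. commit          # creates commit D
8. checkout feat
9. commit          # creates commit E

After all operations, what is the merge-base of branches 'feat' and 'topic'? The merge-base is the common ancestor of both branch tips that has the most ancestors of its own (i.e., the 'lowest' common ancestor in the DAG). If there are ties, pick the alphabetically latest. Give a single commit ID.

After op 1 (commit): HEAD=main@B [main=B]
After op 2 (branch): HEAD=main@B [main=B topic=B]
After op 3 (commit): HEAD=main@C [main=C topic=B]
After op 4 (checkout): HEAD=topic@B [main=C topic=B]
After op 5 (checkout): HEAD=main@C [main=C topic=B]
After op 6 (branch): HEAD=main@C [feat=C main=C topic=B]
After op 7 (commit): HEAD=main@D [feat=C main=D topic=B]
After op 8 (checkout): HEAD=feat@C [feat=C main=D topic=B]
After op 9 (commit): HEAD=feat@E [feat=E main=D topic=B]
ancestors(feat=E): ['A', 'B', 'C', 'E']
ancestors(topic=B): ['A', 'B']
common: ['A', 'B']

Answer: B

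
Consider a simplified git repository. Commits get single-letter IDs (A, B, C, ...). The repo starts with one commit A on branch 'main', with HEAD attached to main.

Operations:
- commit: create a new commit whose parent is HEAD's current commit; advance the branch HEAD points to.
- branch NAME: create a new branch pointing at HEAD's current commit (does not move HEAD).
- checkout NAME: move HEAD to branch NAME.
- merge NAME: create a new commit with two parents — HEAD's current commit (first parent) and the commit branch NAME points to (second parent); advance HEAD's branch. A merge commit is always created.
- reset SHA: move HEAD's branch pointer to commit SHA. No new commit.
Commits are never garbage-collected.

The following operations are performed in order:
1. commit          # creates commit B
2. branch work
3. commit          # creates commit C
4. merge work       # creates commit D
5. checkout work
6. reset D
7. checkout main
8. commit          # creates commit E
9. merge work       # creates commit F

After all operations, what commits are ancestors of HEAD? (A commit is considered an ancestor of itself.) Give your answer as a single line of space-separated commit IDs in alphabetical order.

After op 1 (commit): HEAD=main@B [main=B]
After op 2 (branch): HEAD=main@B [main=B work=B]
After op 3 (commit): HEAD=main@C [main=C work=B]
After op 4 (merge): HEAD=main@D [main=D work=B]
After op 5 (checkout): HEAD=work@B [main=D work=B]
After op 6 (reset): HEAD=work@D [main=D work=D]
After op 7 (checkout): HEAD=main@D [main=D work=D]
After op 8 (commit): HEAD=main@E [main=E work=D]
After op 9 (merge): HEAD=main@F [main=F work=D]

Answer: A B C D E F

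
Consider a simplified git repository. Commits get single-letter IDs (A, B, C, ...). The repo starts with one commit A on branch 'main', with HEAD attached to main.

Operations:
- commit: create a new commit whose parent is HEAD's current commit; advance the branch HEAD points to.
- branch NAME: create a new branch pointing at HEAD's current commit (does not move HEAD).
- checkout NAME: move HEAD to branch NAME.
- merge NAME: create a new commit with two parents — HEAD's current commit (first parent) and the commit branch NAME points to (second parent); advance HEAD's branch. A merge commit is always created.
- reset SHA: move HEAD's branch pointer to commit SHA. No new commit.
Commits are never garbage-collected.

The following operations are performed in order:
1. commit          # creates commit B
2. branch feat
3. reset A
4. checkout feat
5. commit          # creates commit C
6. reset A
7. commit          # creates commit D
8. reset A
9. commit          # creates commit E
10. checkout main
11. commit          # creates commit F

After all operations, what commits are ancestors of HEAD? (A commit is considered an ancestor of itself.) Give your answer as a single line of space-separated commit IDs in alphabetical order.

After op 1 (commit): HEAD=main@B [main=B]
After op 2 (branch): HEAD=main@B [feat=B main=B]
After op 3 (reset): HEAD=main@A [feat=B main=A]
After op 4 (checkout): HEAD=feat@B [feat=B main=A]
After op 5 (commit): HEAD=feat@C [feat=C main=A]
After op 6 (reset): HEAD=feat@A [feat=A main=A]
After op 7 (commit): HEAD=feat@D [feat=D main=A]
After op 8 (reset): HEAD=feat@A [feat=A main=A]
After op 9 (commit): HEAD=feat@E [feat=E main=A]
After op 10 (checkout): HEAD=main@A [feat=E main=A]
After op 11 (commit): HEAD=main@F [feat=E main=F]

Answer: A F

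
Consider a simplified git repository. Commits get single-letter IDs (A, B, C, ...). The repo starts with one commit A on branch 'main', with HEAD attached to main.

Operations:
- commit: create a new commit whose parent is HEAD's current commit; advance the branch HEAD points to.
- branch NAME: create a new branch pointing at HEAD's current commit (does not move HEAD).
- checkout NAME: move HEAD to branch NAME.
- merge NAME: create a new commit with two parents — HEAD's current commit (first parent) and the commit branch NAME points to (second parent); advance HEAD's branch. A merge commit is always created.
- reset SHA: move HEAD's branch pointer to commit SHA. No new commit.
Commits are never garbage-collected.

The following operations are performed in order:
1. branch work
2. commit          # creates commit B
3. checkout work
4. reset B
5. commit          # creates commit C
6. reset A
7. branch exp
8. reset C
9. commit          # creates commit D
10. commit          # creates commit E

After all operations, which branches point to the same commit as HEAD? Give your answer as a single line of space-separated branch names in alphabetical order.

Answer: work

Derivation:
After op 1 (branch): HEAD=main@A [main=A work=A]
After op 2 (commit): HEAD=main@B [main=B work=A]
After op 3 (checkout): HEAD=work@A [main=B work=A]
After op 4 (reset): HEAD=work@B [main=B work=B]
After op 5 (commit): HEAD=work@C [main=B work=C]
After op 6 (reset): HEAD=work@A [main=B work=A]
After op 7 (branch): HEAD=work@A [exp=A main=B work=A]
After op 8 (reset): HEAD=work@C [exp=A main=B work=C]
After op 9 (commit): HEAD=work@D [exp=A main=B work=D]
After op 10 (commit): HEAD=work@E [exp=A main=B work=E]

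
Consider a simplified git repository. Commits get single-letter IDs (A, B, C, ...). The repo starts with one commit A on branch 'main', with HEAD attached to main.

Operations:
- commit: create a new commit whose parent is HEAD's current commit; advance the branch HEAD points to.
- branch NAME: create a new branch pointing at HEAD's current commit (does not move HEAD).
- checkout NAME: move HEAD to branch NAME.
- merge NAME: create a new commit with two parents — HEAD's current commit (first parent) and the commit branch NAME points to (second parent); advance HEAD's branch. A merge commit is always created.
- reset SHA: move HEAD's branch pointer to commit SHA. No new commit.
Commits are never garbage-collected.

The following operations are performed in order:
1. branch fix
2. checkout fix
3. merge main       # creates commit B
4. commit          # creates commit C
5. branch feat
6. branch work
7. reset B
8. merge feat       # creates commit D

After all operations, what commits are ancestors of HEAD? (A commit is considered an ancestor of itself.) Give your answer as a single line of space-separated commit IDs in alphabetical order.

Answer: A B C D

Derivation:
After op 1 (branch): HEAD=main@A [fix=A main=A]
After op 2 (checkout): HEAD=fix@A [fix=A main=A]
After op 3 (merge): HEAD=fix@B [fix=B main=A]
After op 4 (commit): HEAD=fix@C [fix=C main=A]
After op 5 (branch): HEAD=fix@C [feat=C fix=C main=A]
After op 6 (branch): HEAD=fix@C [feat=C fix=C main=A work=C]
After op 7 (reset): HEAD=fix@B [feat=C fix=B main=A work=C]
After op 8 (merge): HEAD=fix@D [feat=C fix=D main=A work=C]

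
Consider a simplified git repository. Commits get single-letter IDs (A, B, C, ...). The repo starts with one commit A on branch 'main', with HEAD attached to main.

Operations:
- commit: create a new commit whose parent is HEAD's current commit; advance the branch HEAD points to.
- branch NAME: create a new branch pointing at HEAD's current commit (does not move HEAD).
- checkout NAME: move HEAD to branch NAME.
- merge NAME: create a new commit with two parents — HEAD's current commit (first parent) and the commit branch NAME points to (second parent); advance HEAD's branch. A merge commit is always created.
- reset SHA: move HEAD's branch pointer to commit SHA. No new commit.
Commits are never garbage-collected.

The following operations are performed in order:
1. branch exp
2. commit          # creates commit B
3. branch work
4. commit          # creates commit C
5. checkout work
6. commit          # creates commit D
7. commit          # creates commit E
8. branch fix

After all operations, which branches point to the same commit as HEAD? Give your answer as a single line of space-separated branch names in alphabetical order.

Answer: fix work

Derivation:
After op 1 (branch): HEAD=main@A [exp=A main=A]
After op 2 (commit): HEAD=main@B [exp=A main=B]
After op 3 (branch): HEAD=main@B [exp=A main=B work=B]
After op 4 (commit): HEAD=main@C [exp=A main=C work=B]
After op 5 (checkout): HEAD=work@B [exp=A main=C work=B]
After op 6 (commit): HEAD=work@D [exp=A main=C work=D]
After op 7 (commit): HEAD=work@E [exp=A main=C work=E]
After op 8 (branch): HEAD=work@E [exp=A fix=E main=C work=E]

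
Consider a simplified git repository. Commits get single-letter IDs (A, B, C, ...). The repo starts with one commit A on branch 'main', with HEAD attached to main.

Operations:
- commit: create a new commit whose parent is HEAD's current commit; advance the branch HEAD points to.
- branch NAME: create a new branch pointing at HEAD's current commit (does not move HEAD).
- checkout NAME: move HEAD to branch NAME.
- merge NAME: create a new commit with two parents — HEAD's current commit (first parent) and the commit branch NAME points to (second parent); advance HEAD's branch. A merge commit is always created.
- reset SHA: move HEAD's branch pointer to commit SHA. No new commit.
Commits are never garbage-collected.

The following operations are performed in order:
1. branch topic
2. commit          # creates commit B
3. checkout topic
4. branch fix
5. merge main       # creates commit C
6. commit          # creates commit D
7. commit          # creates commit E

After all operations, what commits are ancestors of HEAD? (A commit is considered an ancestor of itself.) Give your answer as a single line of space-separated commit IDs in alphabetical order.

After op 1 (branch): HEAD=main@A [main=A topic=A]
After op 2 (commit): HEAD=main@B [main=B topic=A]
After op 3 (checkout): HEAD=topic@A [main=B topic=A]
After op 4 (branch): HEAD=topic@A [fix=A main=B topic=A]
After op 5 (merge): HEAD=topic@C [fix=A main=B topic=C]
After op 6 (commit): HEAD=topic@D [fix=A main=B topic=D]
After op 7 (commit): HEAD=topic@E [fix=A main=B topic=E]

Answer: A B C D E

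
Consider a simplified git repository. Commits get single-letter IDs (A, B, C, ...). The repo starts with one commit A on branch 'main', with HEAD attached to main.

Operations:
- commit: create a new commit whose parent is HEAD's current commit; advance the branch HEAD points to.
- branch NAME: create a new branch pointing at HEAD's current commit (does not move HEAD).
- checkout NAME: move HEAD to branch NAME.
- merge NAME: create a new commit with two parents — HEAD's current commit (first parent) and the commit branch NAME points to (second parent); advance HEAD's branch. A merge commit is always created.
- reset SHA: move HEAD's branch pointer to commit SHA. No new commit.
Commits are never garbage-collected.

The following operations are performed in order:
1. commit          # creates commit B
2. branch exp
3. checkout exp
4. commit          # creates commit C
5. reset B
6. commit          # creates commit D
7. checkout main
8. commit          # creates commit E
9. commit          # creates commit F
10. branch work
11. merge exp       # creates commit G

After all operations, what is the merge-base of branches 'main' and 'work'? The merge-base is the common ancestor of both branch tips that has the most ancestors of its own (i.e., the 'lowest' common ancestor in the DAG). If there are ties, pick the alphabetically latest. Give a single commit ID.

Answer: F

Derivation:
After op 1 (commit): HEAD=main@B [main=B]
After op 2 (branch): HEAD=main@B [exp=B main=B]
After op 3 (checkout): HEAD=exp@B [exp=B main=B]
After op 4 (commit): HEAD=exp@C [exp=C main=B]
After op 5 (reset): HEAD=exp@B [exp=B main=B]
After op 6 (commit): HEAD=exp@D [exp=D main=B]
After op 7 (checkout): HEAD=main@B [exp=D main=B]
After op 8 (commit): HEAD=main@E [exp=D main=E]
After op 9 (commit): HEAD=main@F [exp=D main=F]
After op 10 (branch): HEAD=main@F [exp=D main=F work=F]
After op 11 (merge): HEAD=main@G [exp=D main=G work=F]
ancestors(main=G): ['A', 'B', 'D', 'E', 'F', 'G']
ancestors(work=F): ['A', 'B', 'E', 'F']
common: ['A', 'B', 'E', 'F']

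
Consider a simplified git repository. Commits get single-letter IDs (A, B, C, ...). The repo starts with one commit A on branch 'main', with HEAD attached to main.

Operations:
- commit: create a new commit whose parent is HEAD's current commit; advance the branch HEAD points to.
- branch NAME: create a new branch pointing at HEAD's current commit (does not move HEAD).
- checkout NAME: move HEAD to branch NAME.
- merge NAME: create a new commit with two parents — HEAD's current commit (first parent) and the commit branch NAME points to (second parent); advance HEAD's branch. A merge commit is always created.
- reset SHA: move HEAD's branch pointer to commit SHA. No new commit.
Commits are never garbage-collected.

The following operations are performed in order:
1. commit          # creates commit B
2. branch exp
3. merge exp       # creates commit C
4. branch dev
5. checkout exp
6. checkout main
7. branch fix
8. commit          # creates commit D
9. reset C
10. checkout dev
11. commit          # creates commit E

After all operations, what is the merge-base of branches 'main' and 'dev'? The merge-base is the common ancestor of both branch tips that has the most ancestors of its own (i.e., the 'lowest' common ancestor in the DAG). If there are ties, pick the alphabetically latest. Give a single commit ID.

Answer: C

Derivation:
After op 1 (commit): HEAD=main@B [main=B]
After op 2 (branch): HEAD=main@B [exp=B main=B]
After op 3 (merge): HEAD=main@C [exp=B main=C]
After op 4 (branch): HEAD=main@C [dev=C exp=B main=C]
After op 5 (checkout): HEAD=exp@B [dev=C exp=B main=C]
After op 6 (checkout): HEAD=main@C [dev=C exp=B main=C]
After op 7 (branch): HEAD=main@C [dev=C exp=B fix=C main=C]
After op 8 (commit): HEAD=main@D [dev=C exp=B fix=C main=D]
After op 9 (reset): HEAD=main@C [dev=C exp=B fix=C main=C]
After op 10 (checkout): HEAD=dev@C [dev=C exp=B fix=C main=C]
After op 11 (commit): HEAD=dev@E [dev=E exp=B fix=C main=C]
ancestors(main=C): ['A', 'B', 'C']
ancestors(dev=E): ['A', 'B', 'C', 'E']
common: ['A', 'B', 'C']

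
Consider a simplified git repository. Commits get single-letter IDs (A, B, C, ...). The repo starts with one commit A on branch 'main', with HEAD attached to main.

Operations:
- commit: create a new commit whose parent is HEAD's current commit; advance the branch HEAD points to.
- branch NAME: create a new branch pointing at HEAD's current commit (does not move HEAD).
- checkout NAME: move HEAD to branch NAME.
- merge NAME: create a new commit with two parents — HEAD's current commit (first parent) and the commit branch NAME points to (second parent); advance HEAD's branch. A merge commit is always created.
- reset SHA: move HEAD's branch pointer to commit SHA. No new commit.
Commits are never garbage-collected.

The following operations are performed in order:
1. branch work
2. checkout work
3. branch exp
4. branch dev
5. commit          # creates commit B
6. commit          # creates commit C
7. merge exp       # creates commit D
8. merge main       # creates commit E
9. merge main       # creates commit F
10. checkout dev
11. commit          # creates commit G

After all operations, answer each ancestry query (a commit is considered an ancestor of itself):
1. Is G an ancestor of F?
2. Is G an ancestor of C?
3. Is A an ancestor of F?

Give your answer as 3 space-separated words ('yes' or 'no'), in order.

After op 1 (branch): HEAD=main@A [main=A work=A]
After op 2 (checkout): HEAD=work@A [main=A work=A]
After op 3 (branch): HEAD=work@A [exp=A main=A work=A]
After op 4 (branch): HEAD=work@A [dev=A exp=A main=A work=A]
After op 5 (commit): HEAD=work@B [dev=A exp=A main=A work=B]
After op 6 (commit): HEAD=work@C [dev=A exp=A main=A work=C]
After op 7 (merge): HEAD=work@D [dev=A exp=A main=A work=D]
After op 8 (merge): HEAD=work@E [dev=A exp=A main=A work=E]
After op 9 (merge): HEAD=work@F [dev=A exp=A main=A work=F]
After op 10 (checkout): HEAD=dev@A [dev=A exp=A main=A work=F]
After op 11 (commit): HEAD=dev@G [dev=G exp=A main=A work=F]
ancestors(F) = {A,B,C,D,E,F}; G in? no
ancestors(C) = {A,B,C}; G in? no
ancestors(F) = {A,B,C,D,E,F}; A in? yes

Answer: no no yes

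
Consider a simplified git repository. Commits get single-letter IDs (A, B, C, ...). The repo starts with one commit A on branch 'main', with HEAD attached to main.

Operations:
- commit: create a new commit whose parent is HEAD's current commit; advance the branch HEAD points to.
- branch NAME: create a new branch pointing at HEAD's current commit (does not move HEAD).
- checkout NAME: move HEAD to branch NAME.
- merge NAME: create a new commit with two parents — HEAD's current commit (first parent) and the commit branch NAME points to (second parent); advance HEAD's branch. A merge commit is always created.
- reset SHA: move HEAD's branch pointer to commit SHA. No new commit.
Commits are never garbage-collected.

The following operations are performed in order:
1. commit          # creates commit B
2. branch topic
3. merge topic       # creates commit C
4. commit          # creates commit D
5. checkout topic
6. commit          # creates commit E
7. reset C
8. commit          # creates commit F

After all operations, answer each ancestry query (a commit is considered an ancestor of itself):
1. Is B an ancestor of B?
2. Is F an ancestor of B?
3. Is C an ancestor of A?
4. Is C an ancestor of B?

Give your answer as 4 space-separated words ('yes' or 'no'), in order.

After op 1 (commit): HEAD=main@B [main=B]
After op 2 (branch): HEAD=main@B [main=B topic=B]
After op 3 (merge): HEAD=main@C [main=C topic=B]
After op 4 (commit): HEAD=main@D [main=D topic=B]
After op 5 (checkout): HEAD=topic@B [main=D topic=B]
After op 6 (commit): HEAD=topic@E [main=D topic=E]
After op 7 (reset): HEAD=topic@C [main=D topic=C]
After op 8 (commit): HEAD=topic@F [main=D topic=F]
ancestors(B) = {A,B}; B in? yes
ancestors(B) = {A,B}; F in? no
ancestors(A) = {A}; C in? no
ancestors(B) = {A,B}; C in? no

Answer: yes no no no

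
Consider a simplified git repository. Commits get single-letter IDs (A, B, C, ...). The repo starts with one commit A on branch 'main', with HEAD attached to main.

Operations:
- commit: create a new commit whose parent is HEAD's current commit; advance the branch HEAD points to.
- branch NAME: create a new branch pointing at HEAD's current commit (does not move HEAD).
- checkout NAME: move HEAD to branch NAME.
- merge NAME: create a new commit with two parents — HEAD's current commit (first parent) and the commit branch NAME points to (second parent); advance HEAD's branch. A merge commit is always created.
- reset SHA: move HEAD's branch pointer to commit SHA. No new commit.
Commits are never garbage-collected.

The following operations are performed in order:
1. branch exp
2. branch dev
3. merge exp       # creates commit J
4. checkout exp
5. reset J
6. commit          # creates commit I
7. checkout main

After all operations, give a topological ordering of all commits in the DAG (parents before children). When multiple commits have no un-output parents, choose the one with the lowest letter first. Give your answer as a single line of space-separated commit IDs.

Answer: A J I

Derivation:
After op 1 (branch): HEAD=main@A [exp=A main=A]
After op 2 (branch): HEAD=main@A [dev=A exp=A main=A]
After op 3 (merge): HEAD=main@J [dev=A exp=A main=J]
After op 4 (checkout): HEAD=exp@A [dev=A exp=A main=J]
After op 5 (reset): HEAD=exp@J [dev=A exp=J main=J]
After op 6 (commit): HEAD=exp@I [dev=A exp=I main=J]
After op 7 (checkout): HEAD=main@J [dev=A exp=I main=J]
commit A: parents=[]
commit I: parents=['J']
commit J: parents=['A', 'A']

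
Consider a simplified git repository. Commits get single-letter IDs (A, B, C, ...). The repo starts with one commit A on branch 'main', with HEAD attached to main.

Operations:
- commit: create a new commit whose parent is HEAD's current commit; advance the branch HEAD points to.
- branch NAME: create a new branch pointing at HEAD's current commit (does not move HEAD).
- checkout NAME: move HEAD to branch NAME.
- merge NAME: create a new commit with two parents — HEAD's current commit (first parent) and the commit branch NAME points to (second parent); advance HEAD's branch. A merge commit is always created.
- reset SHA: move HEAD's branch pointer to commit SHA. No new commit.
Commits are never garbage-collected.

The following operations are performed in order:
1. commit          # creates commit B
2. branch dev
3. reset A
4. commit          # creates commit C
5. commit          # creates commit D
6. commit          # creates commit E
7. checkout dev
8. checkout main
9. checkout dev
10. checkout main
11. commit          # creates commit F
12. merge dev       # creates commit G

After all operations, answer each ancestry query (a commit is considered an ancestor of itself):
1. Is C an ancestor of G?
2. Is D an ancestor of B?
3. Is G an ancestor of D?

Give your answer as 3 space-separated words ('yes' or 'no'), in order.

After op 1 (commit): HEAD=main@B [main=B]
After op 2 (branch): HEAD=main@B [dev=B main=B]
After op 3 (reset): HEAD=main@A [dev=B main=A]
After op 4 (commit): HEAD=main@C [dev=B main=C]
After op 5 (commit): HEAD=main@D [dev=B main=D]
After op 6 (commit): HEAD=main@E [dev=B main=E]
After op 7 (checkout): HEAD=dev@B [dev=B main=E]
After op 8 (checkout): HEAD=main@E [dev=B main=E]
After op 9 (checkout): HEAD=dev@B [dev=B main=E]
After op 10 (checkout): HEAD=main@E [dev=B main=E]
After op 11 (commit): HEAD=main@F [dev=B main=F]
After op 12 (merge): HEAD=main@G [dev=B main=G]
ancestors(G) = {A,B,C,D,E,F,G}; C in? yes
ancestors(B) = {A,B}; D in? no
ancestors(D) = {A,C,D}; G in? no

Answer: yes no no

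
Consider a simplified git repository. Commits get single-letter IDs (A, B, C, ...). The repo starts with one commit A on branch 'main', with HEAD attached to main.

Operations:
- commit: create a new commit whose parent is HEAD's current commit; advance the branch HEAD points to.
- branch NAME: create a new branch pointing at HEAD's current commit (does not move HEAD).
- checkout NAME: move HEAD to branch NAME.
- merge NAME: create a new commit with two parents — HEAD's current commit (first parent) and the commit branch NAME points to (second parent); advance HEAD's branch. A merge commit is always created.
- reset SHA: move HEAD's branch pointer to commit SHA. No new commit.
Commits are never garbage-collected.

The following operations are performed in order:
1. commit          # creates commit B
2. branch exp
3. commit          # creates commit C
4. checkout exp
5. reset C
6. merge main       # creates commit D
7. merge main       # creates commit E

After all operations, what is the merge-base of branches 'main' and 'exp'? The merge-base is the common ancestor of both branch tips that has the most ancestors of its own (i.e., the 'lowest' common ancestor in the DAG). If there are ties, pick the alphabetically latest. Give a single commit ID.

Answer: C

Derivation:
After op 1 (commit): HEAD=main@B [main=B]
After op 2 (branch): HEAD=main@B [exp=B main=B]
After op 3 (commit): HEAD=main@C [exp=B main=C]
After op 4 (checkout): HEAD=exp@B [exp=B main=C]
After op 5 (reset): HEAD=exp@C [exp=C main=C]
After op 6 (merge): HEAD=exp@D [exp=D main=C]
After op 7 (merge): HEAD=exp@E [exp=E main=C]
ancestors(main=C): ['A', 'B', 'C']
ancestors(exp=E): ['A', 'B', 'C', 'D', 'E']
common: ['A', 'B', 'C']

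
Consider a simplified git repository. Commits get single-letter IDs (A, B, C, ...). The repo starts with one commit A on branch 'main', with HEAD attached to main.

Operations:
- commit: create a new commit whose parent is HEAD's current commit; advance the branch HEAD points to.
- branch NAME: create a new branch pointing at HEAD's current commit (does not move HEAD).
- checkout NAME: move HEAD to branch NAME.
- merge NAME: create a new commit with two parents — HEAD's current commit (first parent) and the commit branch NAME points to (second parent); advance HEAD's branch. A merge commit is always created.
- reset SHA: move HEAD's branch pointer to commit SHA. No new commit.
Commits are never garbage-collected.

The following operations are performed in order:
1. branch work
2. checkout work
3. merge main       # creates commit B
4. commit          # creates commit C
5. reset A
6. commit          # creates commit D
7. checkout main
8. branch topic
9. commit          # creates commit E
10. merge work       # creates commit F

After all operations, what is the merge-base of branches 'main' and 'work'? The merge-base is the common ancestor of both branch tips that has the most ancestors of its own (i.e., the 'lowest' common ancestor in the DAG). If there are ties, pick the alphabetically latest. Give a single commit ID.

After op 1 (branch): HEAD=main@A [main=A work=A]
After op 2 (checkout): HEAD=work@A [main=A work=A]
After op 3 (merge): HEAD=work@B [main=A work=B]
After op 4 (commit): HEAD=work@C [main=A work=C]
After op 5 (reset): HEAD=work@A [main=A work=A]
After op 6 (commit): HEAD=work@D [main=A work=D]
After op 7 (checkout): HEAD=main@A [main=A work=D]
After op 8 (branch): HEAD=main@A [main=A topic=A work=D]
After op 9 (commit): HEAD=main@E [main=E topic=A work=D]
After op 10 (merge): HEAD=main@F [main=F topic=A work=D]
ancestors(main=F): ['A', 'D', 'E', 'F']
ancestors(work=D): ['A', 'D']
common: ['A', 'D']

Answer: D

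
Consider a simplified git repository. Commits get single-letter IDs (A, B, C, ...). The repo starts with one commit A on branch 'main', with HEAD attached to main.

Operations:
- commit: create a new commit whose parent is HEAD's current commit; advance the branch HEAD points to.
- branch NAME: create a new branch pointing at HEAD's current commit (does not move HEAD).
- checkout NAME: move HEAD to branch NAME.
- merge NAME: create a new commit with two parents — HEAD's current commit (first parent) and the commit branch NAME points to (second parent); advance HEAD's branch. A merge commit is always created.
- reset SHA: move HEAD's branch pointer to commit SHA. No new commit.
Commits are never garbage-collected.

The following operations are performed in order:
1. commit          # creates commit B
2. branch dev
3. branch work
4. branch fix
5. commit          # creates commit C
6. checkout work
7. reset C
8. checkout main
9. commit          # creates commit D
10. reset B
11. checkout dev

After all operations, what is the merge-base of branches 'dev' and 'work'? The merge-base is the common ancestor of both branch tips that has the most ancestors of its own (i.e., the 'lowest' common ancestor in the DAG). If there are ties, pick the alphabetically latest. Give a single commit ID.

Answer: B

Derivation:
After op 1 (commit): HEAD=main@B [main=B]
After op 2 (branch): HEAD=main@B [dev=B main=B]
After op 3 (branch): HEAD=main@B [dev=B main=B work=B]
After op 4 (branch): HEAD=main@B [dev=B fix=B main=B work=B]
After op 5 (commit): HEAD=main@C [dev=B fix=B main=C work=B]
After op 6 (checkout): HEAD=work@B [dev=B fix=B main=C work=B]
After op 7 (reset): HEAD=work@C [dev=B fix=B main=C work=C]
After op 8 (checkout): HEAD=main@C [dev=B fix=B main=C work=C]
After op 9 (commit): HEAD=main@D [dev=B fix=B main=D work=C]
After op 10 (reset): HEAD=main@B [dev=B fix=B main=B work=C]
After op 11 (checkout): HEAD=dev@B [dev=B fix=B main=B work=C]
ancestors(dev=B): ['A', 'B']
ancestors(work=C): ['A', 'B', 'C']
common: ['A', 'B']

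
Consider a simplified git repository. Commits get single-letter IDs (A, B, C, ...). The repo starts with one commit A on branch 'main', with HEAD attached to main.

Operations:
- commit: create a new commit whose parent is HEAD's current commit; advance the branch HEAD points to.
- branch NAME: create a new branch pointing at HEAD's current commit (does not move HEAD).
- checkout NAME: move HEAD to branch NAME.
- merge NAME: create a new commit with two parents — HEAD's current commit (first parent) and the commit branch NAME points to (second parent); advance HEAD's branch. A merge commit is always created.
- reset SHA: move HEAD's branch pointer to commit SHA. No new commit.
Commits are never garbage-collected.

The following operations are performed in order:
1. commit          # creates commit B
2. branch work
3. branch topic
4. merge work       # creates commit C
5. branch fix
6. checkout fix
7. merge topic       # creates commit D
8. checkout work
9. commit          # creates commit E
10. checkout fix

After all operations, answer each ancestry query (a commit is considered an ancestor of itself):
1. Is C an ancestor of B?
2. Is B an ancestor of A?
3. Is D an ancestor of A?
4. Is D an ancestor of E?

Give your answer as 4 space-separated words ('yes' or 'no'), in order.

After op 1 (commit): HEAD=main@B [main=B]
After op 2 (branch): HEAD=main@B [main=B work=B]
After op 3 (branch): HEAD=main@B [main=B topic=B work=B]
After op 4 (merge): HEAD=main@C [main=C topic=B work=B]
After op 5 (branch): HEAD=main@C [fix=C main=C topic=B work=B]
After op 6 (checkout): HEAD=fix@C [fix=C main=C topic=B work=B]
After op 7 (merge): HEAD=fix@D [fix=D main=C topic=B work=B]
After op 8 (checkout): HEAD=work@B [fix=D main=C topic=B work=B]
After op 9 (commit): HEAD=work@E [fix=D main=C topic=B work=E]
After op 10 (checkout): HEAD=fix@D [fix=D main=C topic=B work=E]
ancestors(B) = {A,B}; C in? no
ancestors(A) = {A}; B in? no
ancestors(A) = {A}; D in? no
ancestors(E) = {A,B,E}; D in? no

Answer: no no no no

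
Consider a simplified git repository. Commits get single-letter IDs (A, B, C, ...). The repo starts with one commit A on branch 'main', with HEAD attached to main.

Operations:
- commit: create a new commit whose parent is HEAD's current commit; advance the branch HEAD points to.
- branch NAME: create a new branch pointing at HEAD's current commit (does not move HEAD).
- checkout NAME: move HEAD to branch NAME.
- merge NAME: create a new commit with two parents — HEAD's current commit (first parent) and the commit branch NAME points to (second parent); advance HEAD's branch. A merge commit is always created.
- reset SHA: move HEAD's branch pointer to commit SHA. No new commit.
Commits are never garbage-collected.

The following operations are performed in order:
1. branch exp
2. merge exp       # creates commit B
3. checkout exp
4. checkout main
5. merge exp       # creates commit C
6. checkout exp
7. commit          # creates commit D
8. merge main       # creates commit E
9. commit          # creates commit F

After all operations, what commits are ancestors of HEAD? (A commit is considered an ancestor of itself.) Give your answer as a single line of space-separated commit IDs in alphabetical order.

Answer: A B C D E F

Derivation:
After op 1 (branch): HEAD=main@A [exp=A main=A]
After op 2 (merge): HEAD=main@B [exp=A main=B]
After op 3 (checkout): HEAD=exp@A [exp=A main=B]
After op 4 (checkout): HEAD=main@B [exp=A main=B]
After op 5 (merge): HEAD=main@C [exp=A main=C]
After op 6 (checkout): HEAD=exp@A [exp=A main=C]
After op 7 (commit): HEAD=exp@D [exp=D main=C]
After op 8 (merge): HEAD=exp@E [exp=E main=C]
After op 9 (commit): HEAD=exp@F [exp=F main=C]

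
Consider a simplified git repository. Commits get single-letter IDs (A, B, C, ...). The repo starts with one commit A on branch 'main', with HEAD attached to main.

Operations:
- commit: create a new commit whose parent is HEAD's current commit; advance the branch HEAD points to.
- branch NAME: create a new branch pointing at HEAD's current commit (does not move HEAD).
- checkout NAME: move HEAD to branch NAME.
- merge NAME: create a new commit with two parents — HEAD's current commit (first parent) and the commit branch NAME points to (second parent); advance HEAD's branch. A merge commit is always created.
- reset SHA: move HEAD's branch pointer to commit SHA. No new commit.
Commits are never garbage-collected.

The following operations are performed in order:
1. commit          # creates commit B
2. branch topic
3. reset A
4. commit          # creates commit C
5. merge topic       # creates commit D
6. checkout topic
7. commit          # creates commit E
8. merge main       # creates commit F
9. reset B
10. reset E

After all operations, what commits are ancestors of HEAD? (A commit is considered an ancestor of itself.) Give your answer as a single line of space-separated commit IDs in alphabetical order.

After op 1 (commit): HEAD=main@B [main=B]
After op 2 (branch): HEAD=main@B [main=B topic=B]
After op 3 (reset): HEAD=main@A [main=A topic=B]
After op 4 (commit): HEAD=main@C [main=C topic=B]
After op 5 (merge): HEAD=main@D [main=D topic=B]
After op 6 (checkout): HEAD=topic@B [main=D topic=B]
After op 7 (commit): HEAD=topic@E [main=D topic=E]
After op 8 (merge): HEAD=topic@F [main=D topic=F]
After op 9 (reset): HEAD=topic@B [main=D topic=B]
After op 10 (reset): HEAD=topic@E [main=D topic=E]

Answer: A B E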